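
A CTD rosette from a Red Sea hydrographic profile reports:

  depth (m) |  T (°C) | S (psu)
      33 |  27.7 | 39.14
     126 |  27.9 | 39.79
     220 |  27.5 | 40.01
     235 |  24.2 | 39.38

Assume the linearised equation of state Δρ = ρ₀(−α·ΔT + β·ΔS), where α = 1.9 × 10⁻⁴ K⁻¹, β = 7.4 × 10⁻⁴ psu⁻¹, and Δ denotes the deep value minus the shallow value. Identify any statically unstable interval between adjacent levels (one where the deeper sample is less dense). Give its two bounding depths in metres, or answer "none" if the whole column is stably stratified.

none

Evaluate Δρ/ρ₀ = −αΔT + βΔS across each adjacent pair:
  33–126 m: −αΔT+βΔS = −(1.9 × 10⁻⁴)(+0.2)+(7.4 × 10⁻⁴)(+0.65) = 4.4 × 10⁻⁴ → stable
  126–220 m: −αΔT+βΔS = −(1.9 × 10⁻⁴)(-0.4)+(7.4 × 10⁻⁴)(+0.22) = 2.4 × 10⁻⁴ → stable
  220–235 m: −αΔT+βΔS = −(1.9 × 10⁻⁴)(-3.3)+(7.4 × 10⁻⁴)(-0.63) = 1.6 × 10⁻⁴ → stable
Every interval has Δρ > 0: the column is stably stratified throughout.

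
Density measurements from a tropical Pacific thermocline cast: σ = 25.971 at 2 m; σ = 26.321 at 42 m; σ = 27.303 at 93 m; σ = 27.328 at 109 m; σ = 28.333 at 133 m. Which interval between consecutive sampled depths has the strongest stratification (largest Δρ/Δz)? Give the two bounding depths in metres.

109–133 m

Compute the density gradient over each adjacent pair:
  2–42 m: Δρ/Δz = 0.350/40 = 8.7 × 10⁻³ kg m⁻⁴
  42–93 m: Δρ/Δz = 0.982/51 = 0.019 kg m⁻⁴
  93–109 m: Δρ/Δz = 0.025/16 = 1.6 × 10⁻³ kg m⁻⁴
  109–133 m: Δρ/Δz = 1.005/24 = 0.042 kg m⁻⁴
The largest gradient is in the 109–133 m interval — the pycnocline.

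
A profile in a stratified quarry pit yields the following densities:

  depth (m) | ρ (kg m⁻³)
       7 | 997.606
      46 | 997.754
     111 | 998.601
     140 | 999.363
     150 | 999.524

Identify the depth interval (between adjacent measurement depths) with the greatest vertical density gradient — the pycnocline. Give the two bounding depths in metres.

Compute the density gradient over each adjacent pair:
  7–46 m: Δρ/Δz = 0.148/39 = 3.8 × 10⁻³ kg m⁻⁴
  46–111 m: Δρ/Δz = 0.847/65 = 0.013 kg m⁻⁴
  111–140 m: Δρ/Δz = 0.762/29 = 0.026 kg m⁻⁴
  140–150 m: Δρ/Δz = 0.161/10 = 0.016 kg m⁻⁴
The largest gradient is in the 111–140 m interval — the pycnocline.

111–140 m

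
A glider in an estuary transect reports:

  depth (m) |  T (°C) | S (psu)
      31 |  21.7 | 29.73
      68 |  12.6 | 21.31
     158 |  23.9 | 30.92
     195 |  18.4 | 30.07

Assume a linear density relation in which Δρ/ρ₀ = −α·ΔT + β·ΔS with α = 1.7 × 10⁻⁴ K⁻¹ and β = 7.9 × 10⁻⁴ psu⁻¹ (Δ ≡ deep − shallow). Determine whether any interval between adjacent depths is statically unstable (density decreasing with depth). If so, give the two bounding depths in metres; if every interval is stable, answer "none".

31–68 m

Evaluate Δρ/ρ₀ = −αΔT + βΔS across each adjacent pair:
  31–68 m: −αΔT+βΔS = −(1.7 × 10⁻⁴)(-9.1)+(7.9 × 10⁻⁴)(-8.42) = -5.1 × 10⁻³ → UNSTABLE
  68–158 m: −αΔT+βΔS = −(1.7 × 10⁻⁴)(+11.3)+(7.9 × 10⁻⁴)(+9.61) = 5.7 × 10⁻³ → stable
  158–195 m: −αΔT+βΔS = −(1.7 × 10⁻⁴)(-5.5)+(7.9 × 10⁻⁴)(-0.85) = 2.6 × 10⁻⁴ → stable
The 31–68 m interval has Δρ < 0: lighter water underlies denser water.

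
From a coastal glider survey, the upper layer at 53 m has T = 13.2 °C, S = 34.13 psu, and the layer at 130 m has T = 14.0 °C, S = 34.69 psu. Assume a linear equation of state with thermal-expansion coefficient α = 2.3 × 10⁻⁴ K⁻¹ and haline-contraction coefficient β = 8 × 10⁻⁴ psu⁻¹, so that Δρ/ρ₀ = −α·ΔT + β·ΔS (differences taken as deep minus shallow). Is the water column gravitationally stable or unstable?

stable

ΔT = 14.0 − 13.2 = +0.8 K and ΔS = 34.69 − 34.13 = +0.56 psu (deep − shallow).
−αΔT = -1.84 × 10⁻⁴; βΔS = 4.48 × 10⁻⁴; sum Δρ/ρ₀ = 2.64 × 10⁻⁴.
Δρ/ρ₀ > 0, so Δρ > 0: deeper water is denser → statically stable.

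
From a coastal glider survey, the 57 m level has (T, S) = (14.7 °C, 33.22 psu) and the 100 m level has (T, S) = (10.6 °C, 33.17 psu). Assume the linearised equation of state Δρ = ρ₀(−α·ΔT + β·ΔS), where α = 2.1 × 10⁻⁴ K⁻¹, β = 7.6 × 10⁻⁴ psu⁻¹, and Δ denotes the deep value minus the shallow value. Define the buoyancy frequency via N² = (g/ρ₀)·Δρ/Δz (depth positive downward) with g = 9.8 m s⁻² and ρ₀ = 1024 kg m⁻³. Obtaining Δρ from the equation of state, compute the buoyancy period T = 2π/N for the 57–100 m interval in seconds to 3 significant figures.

ΔT = -4.1 K, ΔS = -0.05 psu (deep − shallow).
Δρ/ρ₀ = −αΔT + βΔS = 8.61 × 10⁻⁴ − 3.80 × 10⁻⁵ = 8.23 × 10⁻⁴, so Δρ ≈ 0.8428 kg m⁻³.
N² = (g/ρ₀)·Δρ/Δz = g·(Δρ/ρ₀)/Δz = 9.8 × 8.23 × 10⁻⁴ / 43 = 1.8757 × 10⁻⁴ s⁻².
N = √(1.8757 × 10⁻⁴) = 0.013696 rad s⁻¹ → T = 2π/N = 458.76 s ≈ 459 s.

459 s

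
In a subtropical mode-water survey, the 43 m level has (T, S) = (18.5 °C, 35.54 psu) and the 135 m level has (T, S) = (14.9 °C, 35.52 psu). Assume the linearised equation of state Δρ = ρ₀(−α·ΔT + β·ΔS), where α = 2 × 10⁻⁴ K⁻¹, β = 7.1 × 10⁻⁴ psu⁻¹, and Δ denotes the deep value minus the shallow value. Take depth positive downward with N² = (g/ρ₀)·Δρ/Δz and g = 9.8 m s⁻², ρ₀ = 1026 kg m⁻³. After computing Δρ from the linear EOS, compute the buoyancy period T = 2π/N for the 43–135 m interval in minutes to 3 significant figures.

ΔT = -3.6 K, ΔS = -0.02 psu (deep − shallow).
Δρ/ρ₀ = −αΔT + βΔS = 7.20 × 10⁻⁴ − 1.42 × 10⁻⁵ = 7.058 × 10⁻⁴, so Δρ ≈ 0.7242 kg m⁻³.
N² = (g/ρ₀)·Δρ/Δz = g·(Δρ/ρ₀)/Δz = 9.8 × 7.058 × 10⁻⁴ / 92 = 7.5183 × 10⁻⁵ s⁻².
N = √(7.5183 × 10⁻⁵) = 8.6708 × 10⁻³ rad s⁻¹ → T = 2π/N = 724.64 s = 12.077 min ≈ 12.1 min.

12.1 min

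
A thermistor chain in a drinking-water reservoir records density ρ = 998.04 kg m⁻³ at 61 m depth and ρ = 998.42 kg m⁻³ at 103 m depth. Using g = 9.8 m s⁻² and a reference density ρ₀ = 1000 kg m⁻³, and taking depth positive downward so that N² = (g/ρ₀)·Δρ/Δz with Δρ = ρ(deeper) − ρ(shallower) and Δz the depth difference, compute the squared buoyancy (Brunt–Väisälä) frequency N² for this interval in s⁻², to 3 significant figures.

Δρ = 998.42 − 998.04 = 0.38 kg m⁻³ over Δz = 103 − 61 = 42 m.
N² = (9.8/1000) × (0.38/42) = 8.8667 × 10⁻⁵ s⁻² ≈ 8.87 × 10⁻⁵ s⁻².

8.87 × 10⁻⁵ s⁻²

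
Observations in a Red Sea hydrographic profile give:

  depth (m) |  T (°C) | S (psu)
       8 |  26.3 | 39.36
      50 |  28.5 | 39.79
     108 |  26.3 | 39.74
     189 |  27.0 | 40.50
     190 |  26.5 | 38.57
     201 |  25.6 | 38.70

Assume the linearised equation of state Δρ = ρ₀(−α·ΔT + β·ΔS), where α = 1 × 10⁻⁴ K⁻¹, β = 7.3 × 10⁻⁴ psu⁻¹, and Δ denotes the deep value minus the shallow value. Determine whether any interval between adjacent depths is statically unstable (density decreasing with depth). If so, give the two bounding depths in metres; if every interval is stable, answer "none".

189–190 m

Evaluate Δρ/ρ₀ = −αΔT + βΔS across each adjacent pair:
  8–50 m: −αΔT+βΔS = −(1 × 10⁻⁴)(+2.2)+(7.3 × 10⁻⁴)(+0.43) = 9.4 × 10⁻⁵ → stable
  50–108 m: −αΔT+βΔS = −(1 × 10⁻⁴)(-2.2)+(7.3 × 10⁻⁴)(-0.05) = 1.8 × 10⁻⁴ → stable
  108–189 m: −αΔT+βΔS = −(1 × 10⁻⁴)(+0.7)+(7.3 × 10⁻⁴)(+0.76) = 4.8 × 10⁻⁴ → stable
  189–190 m: −αΔT+βΔS = −(1 × 10⁻⁴)(-0.5)+(7.3 × 10⁻⁴)(-1.93) = -1.4 × 10⁻³ → UNSTABLE
  190–201 m: −αΔT+βΔS = −(1 × 10⁻⁴)(-0.9)+(7.3 × 10⁻⁴)(+0.13) = 1.8 × 10⁻⁴ → stable
The 189–190 m interval has Δρ < 0: lighter water underlies denser water.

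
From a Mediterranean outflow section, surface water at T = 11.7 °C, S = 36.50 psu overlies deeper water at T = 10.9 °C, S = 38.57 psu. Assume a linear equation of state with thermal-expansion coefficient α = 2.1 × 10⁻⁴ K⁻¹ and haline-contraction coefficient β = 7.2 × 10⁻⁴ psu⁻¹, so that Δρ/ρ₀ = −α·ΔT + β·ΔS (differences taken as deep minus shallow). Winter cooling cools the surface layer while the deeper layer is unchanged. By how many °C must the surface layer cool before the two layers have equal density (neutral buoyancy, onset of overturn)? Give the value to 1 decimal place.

7.9 °C

Neutral buoyancy requires Δρ = 0, i.e. −α(T_deep − T_surf′) + β(S_deep − S_surf) = 0.
T_surf′ = T_deep − (β/α)·ΔS = 10.9 − (7.2 × 10⁻⁴/2.1 × 10⁻⁴)·(+2.07) = 3.803 °C.
Cooling required: 11.7 − (3.803) = 7.897 °C.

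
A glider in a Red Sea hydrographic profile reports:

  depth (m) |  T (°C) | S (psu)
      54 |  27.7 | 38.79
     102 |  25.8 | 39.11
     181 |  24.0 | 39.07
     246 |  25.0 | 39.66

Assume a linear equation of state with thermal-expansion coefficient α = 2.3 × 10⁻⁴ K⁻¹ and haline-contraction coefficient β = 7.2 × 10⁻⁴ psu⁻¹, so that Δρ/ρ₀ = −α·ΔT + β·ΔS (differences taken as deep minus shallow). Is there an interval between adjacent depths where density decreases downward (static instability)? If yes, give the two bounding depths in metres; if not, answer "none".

none

Evaluate Δρ/ρ₀ = −αΔT + βΔS across each adjacent pair:
  54–102 m: −αΔT+βΔS = −(2.3 × 10⁻⁴)(-1.9)+(7.2 × 10⁻⁴)(+0.32) = 6.7 × 10⁻⁴ → stable
  102–181 m: −αΔT+βΔS = −(2.3 × 10⁻⁴)(-1.8)+(7.2 × 10⁻⁴)(-0.04) = 3.9 × 10⁻⁴ → stable
  181–246 m: −αΔT+βΔS = −(2.3 × 10⁻⁴)(+1.0)+(7.2 × 10⁻⁴)(+0.59) = 1.9 × 10⁻⁴ → stable
Every interval has Δρ > 0: the column is stably stratified throughout.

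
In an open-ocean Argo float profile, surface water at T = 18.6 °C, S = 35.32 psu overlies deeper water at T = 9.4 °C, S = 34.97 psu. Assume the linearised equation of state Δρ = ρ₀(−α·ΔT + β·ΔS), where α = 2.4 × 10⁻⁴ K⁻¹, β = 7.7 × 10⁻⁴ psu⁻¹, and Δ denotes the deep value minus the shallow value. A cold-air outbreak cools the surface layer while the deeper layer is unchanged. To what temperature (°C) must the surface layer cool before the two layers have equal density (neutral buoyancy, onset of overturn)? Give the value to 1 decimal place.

10.5 °C

Neutral buoyancy requires Δρ = 0, i.e. −α(T_deep − T_surf′) + β(S_deep − S_surf) = 0.
T_surf′ = T_deep − (β/α)·ΔS = 9.4 − (7.7 × 10⁻⁴/2.4 × 10⁻⁴)·(-0.35) = 10.523 °C.
Cooling required: 18.6 − (10.523) = 8.077 °C.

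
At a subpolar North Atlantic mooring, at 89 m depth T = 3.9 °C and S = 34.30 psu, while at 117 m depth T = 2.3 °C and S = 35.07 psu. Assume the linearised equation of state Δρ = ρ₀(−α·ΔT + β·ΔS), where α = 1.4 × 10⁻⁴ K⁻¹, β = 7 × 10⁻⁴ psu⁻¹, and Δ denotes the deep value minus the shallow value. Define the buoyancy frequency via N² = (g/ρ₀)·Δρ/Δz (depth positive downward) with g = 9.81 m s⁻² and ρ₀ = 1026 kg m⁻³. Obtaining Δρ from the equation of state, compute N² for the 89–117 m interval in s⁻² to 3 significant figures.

ΔT = -1.6 K, ΔS = +0.77 psu (deep − shallow).
Δρ/ρ₀ = −αΔT + βΔS = 2.24 × 10⁻⁴ + 5.39 × 10⁻⁴ = 7.63 × 10⁻⁴, so Δρ ≈ 0.7828 kg m⁻³.
N² = (g/ρ₀)·Δρ/Δz = g·(Δρ/ρ₀)/Δz = 9.81 × 7.63 × 10⁻⁴ / 28 = 2.6732 × 10⁻⁴ s⁻² ≈ 2.67 × 10⁻⁴ s⁻².

2.67 × 10⁻⁴ s⁻²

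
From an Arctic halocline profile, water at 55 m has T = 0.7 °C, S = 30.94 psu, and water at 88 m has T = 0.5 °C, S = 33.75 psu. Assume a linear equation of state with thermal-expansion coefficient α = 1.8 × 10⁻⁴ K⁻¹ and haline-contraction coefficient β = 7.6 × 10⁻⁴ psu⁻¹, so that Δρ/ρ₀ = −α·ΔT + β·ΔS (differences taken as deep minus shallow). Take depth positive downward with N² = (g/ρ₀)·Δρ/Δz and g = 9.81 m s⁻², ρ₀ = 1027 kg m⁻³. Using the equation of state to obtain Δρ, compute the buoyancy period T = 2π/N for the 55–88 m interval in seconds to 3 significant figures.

ΔT = -0.2 K, ΔS = +2.81 psu (deep − shallow).
Δρ/ρ₀ = −αΔT + βΔS = 3.60 × 10⁻⁵ + 2.1356 × 10⁻³ = 2.1716 × 10⁻³, so Δρ ≈ 2.230 kg m⁻³.
N² = (g/ρ₀)·Δρ/Δz = g·(Δρ/ρ₀)/Δz = 9.81 × 2.1716 × 10⁻³ / 33 = 6.4556 × 10⁻⁴ s⁻².
N = √(6.4556 × 10⁻⁴) = 0.025408 rad s⁻¹ → T = 2π/N = 247.29 s ≈ 247 s.

247 s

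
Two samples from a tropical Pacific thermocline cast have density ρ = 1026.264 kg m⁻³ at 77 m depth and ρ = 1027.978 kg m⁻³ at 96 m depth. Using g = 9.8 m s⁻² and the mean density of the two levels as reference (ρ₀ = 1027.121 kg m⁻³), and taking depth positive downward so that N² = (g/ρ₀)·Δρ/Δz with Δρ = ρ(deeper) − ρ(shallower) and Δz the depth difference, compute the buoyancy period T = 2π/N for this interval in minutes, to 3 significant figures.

3.57 min

Δρ = 1027.978 − 1026.264 = 1.714 kg m⁻³ over Δz = 96 − 77 = 19 m.
N² = (9.8/1027.121) × (1.714/19) = 8.6072 × 10⁻⁴ s⁻².
N = √(8.6072 × 10⁻⁴) = 0.029338 rad s⁻¹, so T = 2π/N = 214.17 s = 3.5695 min ≈ 3.57 min.
N² > 0, so the interval is statically stable.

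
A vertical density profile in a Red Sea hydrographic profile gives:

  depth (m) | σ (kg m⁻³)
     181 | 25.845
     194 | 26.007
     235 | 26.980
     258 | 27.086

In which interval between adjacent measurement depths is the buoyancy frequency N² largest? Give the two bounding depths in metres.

194–235 m

Compute the density gradient over each adjacent pair:
  181–194 m: Δρ/Δz = 0.162/13 = 0.012 kg m⁻⁴
  194–235 m: Δρ/Δz = 0.973/41 = 0.024 kg m⁻⁴
  235–258 m: Δρ/Δz = 0.106/23 = 4.6 × 10⁻³ kg m⁻⁴
The largest gradient is in the 194–235 m interval — the pycnocline.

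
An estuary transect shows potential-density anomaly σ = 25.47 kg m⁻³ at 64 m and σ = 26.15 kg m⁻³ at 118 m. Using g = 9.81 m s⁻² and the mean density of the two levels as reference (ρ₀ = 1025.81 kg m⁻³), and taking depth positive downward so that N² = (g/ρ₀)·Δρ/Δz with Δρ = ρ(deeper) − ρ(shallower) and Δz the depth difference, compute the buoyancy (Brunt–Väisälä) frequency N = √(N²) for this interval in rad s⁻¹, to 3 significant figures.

Δρ = 1026.15 − 1025.47 = 0.68 kg m⁻³ over Δz = 118 − 64 = 54 m.
N² = (9.81/1025.81) × (0.68/54) = 1.2043 × 10⁻⁴ s⁻².
N = √(1.2043 × 10⁻⁴) = 0.010974 rad s⁻¹ ≈ 0.0110 rad s⁻¹.

0.0110 rad s⁻¹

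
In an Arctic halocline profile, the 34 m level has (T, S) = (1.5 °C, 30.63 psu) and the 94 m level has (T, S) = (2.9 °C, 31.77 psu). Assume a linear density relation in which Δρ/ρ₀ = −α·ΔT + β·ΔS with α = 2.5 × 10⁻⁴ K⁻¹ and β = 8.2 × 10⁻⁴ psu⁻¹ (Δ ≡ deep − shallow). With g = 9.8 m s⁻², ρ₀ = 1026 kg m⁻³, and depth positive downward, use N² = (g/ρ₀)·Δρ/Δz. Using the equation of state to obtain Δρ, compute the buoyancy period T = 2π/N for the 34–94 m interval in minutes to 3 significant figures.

10.7 min

ΔT = +1.4 K, ΔS = +1.14 psu (deep − shallow).
Δρ/ρ₀ = −αΔT + βΔS = -3.50 × 10⁻⁴ + 9.348 × 10⁻⁴ = 5.848 × 10⁻⁴, so Δρ ≈ 0.6000 kg m⁻³.
N² = (g/ρ₀)·Δρ/Δz = g·(Δρ/ρ₀)/Δz = 9.8 × 5.848 × 10⁻⁴ / 60 = 9.5517 × 10⁻⁵ s⁻².
N = √(9.5517 × 10⁻⁵) = 9.7733 × 10⁻³ rad s⁻¹ → T = 2π/N = 642.89 s = 10.715 min ≈ 10.7 min.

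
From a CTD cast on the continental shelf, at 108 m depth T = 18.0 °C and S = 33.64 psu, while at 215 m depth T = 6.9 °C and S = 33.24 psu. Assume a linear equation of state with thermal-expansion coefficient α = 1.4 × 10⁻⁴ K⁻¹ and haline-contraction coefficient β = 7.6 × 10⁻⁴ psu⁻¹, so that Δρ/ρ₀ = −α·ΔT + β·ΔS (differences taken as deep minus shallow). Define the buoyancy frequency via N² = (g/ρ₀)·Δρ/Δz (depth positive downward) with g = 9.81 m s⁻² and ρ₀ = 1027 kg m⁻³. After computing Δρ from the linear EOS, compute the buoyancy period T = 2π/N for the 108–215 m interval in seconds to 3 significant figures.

587 s

ΔT = -11.1 K, ΔS = -0.40 psu (deep − shallow).
Δρ/ρ₀ = −αΔT + βΔS = 1.554 × 10⁻³ − 3.04 × 10⁻⁴ = 1.25 × 10⁻³, so Δρ ≈ 1.284 kg m⁻³.
N² = (g/ρ₀)·Δρ/Δz = g·(Δρ/ρ₀)/Δz = 9.81 × 1.25 × 10⁻³ / 107 = 1.1460 × 10⁻⁴ s⁻².
N = √(1.1460 × 10⁻⁴) = 0.010705 rad s⁻¹ → T = 2π/N = 586.94 s ≈ 587 s.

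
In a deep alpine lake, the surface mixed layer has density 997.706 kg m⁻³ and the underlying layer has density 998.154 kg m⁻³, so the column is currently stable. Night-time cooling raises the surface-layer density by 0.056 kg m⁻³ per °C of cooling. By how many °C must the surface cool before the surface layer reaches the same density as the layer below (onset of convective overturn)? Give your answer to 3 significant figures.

Density deficit of the surface layer: 998.154 − 997.706 = 0.448 kg m⁻³.
Required change = 0.448 / 0.056 = 8.00 °C.

8.00 °C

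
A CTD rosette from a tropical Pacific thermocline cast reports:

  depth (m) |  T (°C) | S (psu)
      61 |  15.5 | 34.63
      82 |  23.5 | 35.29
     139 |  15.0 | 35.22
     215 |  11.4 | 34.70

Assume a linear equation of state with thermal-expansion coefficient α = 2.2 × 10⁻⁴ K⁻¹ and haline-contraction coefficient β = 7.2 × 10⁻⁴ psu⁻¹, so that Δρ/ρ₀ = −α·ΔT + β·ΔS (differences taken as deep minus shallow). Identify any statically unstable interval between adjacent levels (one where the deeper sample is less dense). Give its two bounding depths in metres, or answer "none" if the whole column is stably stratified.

Evaluate Δρ/ρ₀ = −αΔT + βΔS across each adjacent pair:
  61–82 m: −αΔT+βΔS = −(2.2 × 10⁻⁴)(+8.0)+(7.2 × 10⁻⁴)(+0.66) = -1.3 × 10⁻³ → UNSTABLE
  82–139 m: −αΔT+βΔS = −(2.2 × 10⁻⁴)(-8.5)+(7.2 × 10⁻⁴)(-0.07) = 1.8 × 10⁻³ → stable
  139–215 m: −αΔT+βΔS = −(2.2 × 10⁻⁴)(-3.6)+(7.2 × 10⁻⁴)(-0.52) = 4.2 × 10⁻⁴ → stable
The 61–82 m interval has Δρ < 0: lighter water underlies denser water.

61–82 m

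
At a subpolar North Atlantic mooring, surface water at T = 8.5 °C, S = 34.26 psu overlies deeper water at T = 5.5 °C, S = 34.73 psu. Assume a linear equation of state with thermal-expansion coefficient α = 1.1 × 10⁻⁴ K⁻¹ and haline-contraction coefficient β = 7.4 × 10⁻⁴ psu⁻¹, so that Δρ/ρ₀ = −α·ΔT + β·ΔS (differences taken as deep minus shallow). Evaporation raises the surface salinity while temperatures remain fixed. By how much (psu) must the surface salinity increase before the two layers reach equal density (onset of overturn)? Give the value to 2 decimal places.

0.92 psu

Neutral buoyancy requires −α(T_deep − T_surf) + β(S_deep − S_surf′) = 0.
S_surf′ = S_deep − (α/β)·ΔT = 34.73 − (1.1 × 10⁻⁴/7.4 × 10⁻⁴)·(-3.0) = 35.1759 psu.
Increase required: 35.1759 − 34.26 = 0.9159 psu.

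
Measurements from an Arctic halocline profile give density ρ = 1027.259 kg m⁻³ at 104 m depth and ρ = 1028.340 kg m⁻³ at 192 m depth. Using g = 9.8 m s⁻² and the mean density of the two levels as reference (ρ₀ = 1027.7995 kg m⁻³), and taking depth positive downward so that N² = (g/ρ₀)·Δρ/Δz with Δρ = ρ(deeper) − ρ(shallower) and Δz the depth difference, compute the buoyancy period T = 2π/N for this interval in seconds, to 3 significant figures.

581 s

Δρ = 1028.340 − 1027.259 = 1.081 kg m⁻³ over Δz = 192 − 104 = 88 m.
N² = (9.8/1027.7995) × (1.081/88) = 1.1713 × 10⁻⁴ s⁻².
N = √(1.1713 × 10⁻⁴) = 0.010823 rad s⁻¹, so T = 2π/N = 580.54 s ≈ 581 s.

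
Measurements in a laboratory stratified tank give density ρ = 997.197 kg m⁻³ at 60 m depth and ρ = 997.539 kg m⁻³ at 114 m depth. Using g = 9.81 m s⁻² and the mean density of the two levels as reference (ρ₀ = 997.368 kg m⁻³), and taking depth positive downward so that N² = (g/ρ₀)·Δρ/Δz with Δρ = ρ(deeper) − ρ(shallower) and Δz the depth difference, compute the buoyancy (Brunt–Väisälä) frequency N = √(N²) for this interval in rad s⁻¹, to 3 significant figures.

Δρ = 997.539 − 997.197 = 0.342 kg m⁻³ over Δz = 114 − 60 = 54 m.
N² = (9.81/997.368) × (0.342/54) = 6.2294 × 10⁻⁵ s⁻².
N = √(6.2294 × 10⁻⁵) = 7.8927 × 10⁻³ rad s⁻¹ ≈ 7.89 × 10⁻³ rad s⁻¹.
N² > 0, so the interval is statically stable.

7.89 × 10⁻³ rad s⁻¹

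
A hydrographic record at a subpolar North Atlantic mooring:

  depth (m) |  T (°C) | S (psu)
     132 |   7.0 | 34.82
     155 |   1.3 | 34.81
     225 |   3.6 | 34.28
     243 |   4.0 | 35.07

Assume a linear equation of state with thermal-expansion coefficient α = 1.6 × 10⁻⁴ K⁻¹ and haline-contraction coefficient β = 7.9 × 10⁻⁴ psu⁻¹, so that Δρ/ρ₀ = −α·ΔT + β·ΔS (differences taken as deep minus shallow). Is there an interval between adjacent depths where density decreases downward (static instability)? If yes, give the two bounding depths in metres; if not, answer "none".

Evaluate Δρ/ρ₀ = −αΔT + βΔS across each adjacent pair:
  132–155 m: −αΔT+βΔS = −(1.6 × 10⁻⁴)(-5.7)+(7.9 × 10⁻⁴)(-0.01) = 9.0 × 10⁻⁴ → stable
  155–225 m: −αΔT+βΔS = −(1.6 × 10⁻⁴)(+2.3)+(7.9 × 10⁻⁴)(-0.53) = -7.9 × 10⁻⁴ → UNSTABLE
  225–243 m: −αΔT+βΔS = −(1.6 × 10⁻⁴)(+0.4)+(7.9 × 10⁻⁴)(+0.79) = 5.6 × 10⁻⁴ → stable
The 155–225 m interval has Δρ < 0: lighter water underlies denser water.

155–225 m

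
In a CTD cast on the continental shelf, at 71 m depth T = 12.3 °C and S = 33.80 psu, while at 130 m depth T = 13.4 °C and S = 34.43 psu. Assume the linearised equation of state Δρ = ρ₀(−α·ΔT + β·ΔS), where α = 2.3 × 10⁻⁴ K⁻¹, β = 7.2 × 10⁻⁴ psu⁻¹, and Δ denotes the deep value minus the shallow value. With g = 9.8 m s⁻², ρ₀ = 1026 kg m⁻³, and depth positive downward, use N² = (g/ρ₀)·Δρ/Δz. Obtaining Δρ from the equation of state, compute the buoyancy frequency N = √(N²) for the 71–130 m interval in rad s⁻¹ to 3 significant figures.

ΔT = +1.1 K, ΔS = +0.63 psu (deep − shallow).
Δρ/ρ₀ = −αΔT + βΔS = -2.53 × 10⁻⁴ + 4.536 × 10⁻⁴ = 2.006 × 10⁻⁴, so Δρ ≈ 0.2058 kg m⁻³.
N² = (g/ρ₀)·Δρ/Δz = g·(Δρ/ρ₀)/Δz = 9.8 × 2.006 × 10⁻⁴ / 59 = 3.3320 × 10⁻⁵ s⁻².
N = √(3.3320 × 10⁻⁵) = 5.7723 × 10⁻³ rad s⁻¹ ≈ 5.77 × 10⁻³ rad s⁻¹.

5.77 × 10⁻³ rad s⁻¹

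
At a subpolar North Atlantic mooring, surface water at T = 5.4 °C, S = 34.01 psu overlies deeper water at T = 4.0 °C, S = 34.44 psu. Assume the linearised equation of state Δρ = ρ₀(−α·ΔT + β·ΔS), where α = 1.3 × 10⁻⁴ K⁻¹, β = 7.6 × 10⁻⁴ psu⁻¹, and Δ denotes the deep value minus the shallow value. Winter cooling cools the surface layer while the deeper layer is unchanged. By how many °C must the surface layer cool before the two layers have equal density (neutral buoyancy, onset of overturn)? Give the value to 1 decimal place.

3.9 °C

Neutral buoyancy requires Δρ = 0, i.e. −α(T_deep − T_surf′) + β(S_deep − S_surf) = 0.
T_surf′ = T_deep − (β/α)·ΔS = 4.0 − (7.6 × 10⁻⁴/1.3 × 10⁻⁴)·(+0.43) = 1.486 °C.
Cooling required: 5.4 − (1.486) = 3.914 °C.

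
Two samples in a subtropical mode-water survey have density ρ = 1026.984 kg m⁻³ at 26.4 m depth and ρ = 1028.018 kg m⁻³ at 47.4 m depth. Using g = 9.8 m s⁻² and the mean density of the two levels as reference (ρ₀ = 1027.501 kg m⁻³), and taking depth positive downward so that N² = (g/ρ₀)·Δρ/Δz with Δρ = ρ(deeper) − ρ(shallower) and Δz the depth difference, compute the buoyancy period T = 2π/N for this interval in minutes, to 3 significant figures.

4.83 min

Δρ = 1028.018 − 1026.984 = 1.034 kg m⁻³ over Δz = 47.4 − 26.4 = 21 m.
N² = (9.8/1027.501) × (1.034/21) = 4.6962 × 10⁻⁴ s⁻².
N = √(4.6962 × 10⁻⁴) = 0.021671 rad s⁻¹, so T = 2π/N = 289.94 s = 4.8323 min ≈ 4.83 min.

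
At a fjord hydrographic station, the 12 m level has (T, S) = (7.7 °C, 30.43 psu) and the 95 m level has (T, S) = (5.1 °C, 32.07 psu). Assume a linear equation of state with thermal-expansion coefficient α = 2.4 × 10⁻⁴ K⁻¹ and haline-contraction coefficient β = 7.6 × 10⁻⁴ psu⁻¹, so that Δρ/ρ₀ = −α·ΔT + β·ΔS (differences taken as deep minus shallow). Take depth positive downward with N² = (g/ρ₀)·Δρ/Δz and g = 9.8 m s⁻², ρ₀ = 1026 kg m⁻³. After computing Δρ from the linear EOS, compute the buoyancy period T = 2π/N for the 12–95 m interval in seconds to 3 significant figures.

ΔT = -2.6 K, ΔS = +1.64 psu (deep − shallow).
Δρ/ρ₀ = −αΔT + βΔS = 6.24 × 10⁻⁴ + 1.2464 × 10⁻³ = 1.8704 × 10⁻³, so Δρ ≈ 1.919 kg m⁻³.
N² = (g/ρ₀)·Δρ/Δz = g·(Δρ/ρ₀)/Δz = 9.8 × 1.8704 × 10⁻³ / 83 = 2.2084 × 10⁻⁴ s⁻².
N = √(2.2084 × 10⁻⁴) = 0.014861 rad s⁻¹ → T = 2π/N = 422.80 s ≈ 423 s.

423 s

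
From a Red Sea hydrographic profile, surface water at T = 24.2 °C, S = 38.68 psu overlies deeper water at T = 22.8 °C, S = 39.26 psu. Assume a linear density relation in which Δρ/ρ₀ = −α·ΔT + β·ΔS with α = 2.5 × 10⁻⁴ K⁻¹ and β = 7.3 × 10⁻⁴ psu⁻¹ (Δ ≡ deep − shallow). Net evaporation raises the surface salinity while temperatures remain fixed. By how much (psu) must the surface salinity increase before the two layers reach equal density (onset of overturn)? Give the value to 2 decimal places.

Neutral buoyancy requires −α(T_deep − T_surf) + β(S_deep − S_surf′) = 0.
S_surf′ = S_deep − (α/β)·ΔT = 39.26 − (2.5 × 10⁻⁴/7.3 × 10⁻⁴)·(-1.4) = 39.7395 psu.
Increase required: 39.7395 − 38.68 = 1.0595 psu.

1.06 psu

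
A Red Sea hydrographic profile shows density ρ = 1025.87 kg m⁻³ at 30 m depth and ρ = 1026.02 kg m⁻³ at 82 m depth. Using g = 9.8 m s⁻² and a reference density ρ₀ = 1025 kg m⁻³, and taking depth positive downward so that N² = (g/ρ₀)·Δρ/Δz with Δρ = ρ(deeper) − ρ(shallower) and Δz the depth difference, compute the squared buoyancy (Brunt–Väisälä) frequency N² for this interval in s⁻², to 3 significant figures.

2.76 × 10⁻⁵ s⁻²

Δρ = 1026.02 − 1025.87 = 0.15 kg m⁻³ over Δz = 82 − 30 = 52 m.
N² = (9.8/1025) × (0.15/52) = 2.7580 × 10⁻⁵ s⁻² ≈ 2.76 × 10⁻⁵ s⁻².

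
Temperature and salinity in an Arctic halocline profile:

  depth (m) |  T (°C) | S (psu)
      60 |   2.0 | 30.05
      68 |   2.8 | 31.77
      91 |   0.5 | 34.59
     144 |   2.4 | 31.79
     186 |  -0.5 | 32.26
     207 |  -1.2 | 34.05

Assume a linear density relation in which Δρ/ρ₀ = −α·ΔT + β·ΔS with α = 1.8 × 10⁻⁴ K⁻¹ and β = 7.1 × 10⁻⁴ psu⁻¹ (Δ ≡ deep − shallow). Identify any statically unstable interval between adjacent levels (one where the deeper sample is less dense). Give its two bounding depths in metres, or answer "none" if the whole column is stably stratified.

91–144 m

Evaluate Δρ/ρ₀ = −αΔT + βΔS across each adjacent pair:
  60–68 m: −αΔT+βΔS = −(1.8 × 10⁻⁴)(+0.8)+(7.1 × 10⁻⁴)(+1.72) = 1.1 × 10⁻³ → stable
  68–91 m: −αΔT+βΔS = −(1.8 × 10⁻⁴)(-2.3)+(7.1 × 10⁻⁴)(+2.82) = 2.4 × 10⁻³ → stable
  91–144 m: −αΔT+βΔS = −(1.8 × 10⁻⁴)(+1.9)+(7.1 × 10⁻⁴)(-2.80) = -2.3 × 10⁻³ → UNSTABLE
  144–186 m: −αΔT+βΔS = −(1.8 × 10⁻⁴)(-2.9)+(7.1 × 10⁻⁴)(+0.47) = 8.6 × 10⁻⁴ → stable
  186–207 m: −αΔT+βΔS = −(1.8 × 10⁻⁴)(-0.7)+(7.1 × 10⁻⁴)(+1.79) = 1.4 × 10⁻³ → stable
The 91–144 m interval has Δρ < 0: lighter water underlies denser water.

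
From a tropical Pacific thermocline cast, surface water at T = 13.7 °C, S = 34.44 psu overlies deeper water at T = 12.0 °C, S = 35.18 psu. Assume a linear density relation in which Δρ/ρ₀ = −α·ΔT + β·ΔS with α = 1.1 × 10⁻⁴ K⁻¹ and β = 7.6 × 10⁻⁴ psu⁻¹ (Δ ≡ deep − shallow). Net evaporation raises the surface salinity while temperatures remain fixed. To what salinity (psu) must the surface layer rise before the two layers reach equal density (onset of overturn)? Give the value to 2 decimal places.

35.43 psu

Neutral buoyancy requires −α(T_deep − T_surf) + β(S_deep − S_surf′) = 0.
S_surf′ = S_deep − (α/β)·ΔT = 35.18 − (1.1 × 10⁻⁴/7.6 × 10⁻⁴)·(-1.7) = 35.4261 psu.
Increase required: 35.4261 − 34.44 = 0.9861 psu.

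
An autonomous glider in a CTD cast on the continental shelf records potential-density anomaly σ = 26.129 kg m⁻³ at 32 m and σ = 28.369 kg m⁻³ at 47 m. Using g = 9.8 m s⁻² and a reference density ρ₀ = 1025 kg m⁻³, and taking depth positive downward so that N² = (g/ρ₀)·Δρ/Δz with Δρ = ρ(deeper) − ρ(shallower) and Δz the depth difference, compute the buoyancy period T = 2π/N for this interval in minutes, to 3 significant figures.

Δρ = 1028.369 − 1026.129 = 2.240 kg m⁻³ over Δz = 47 − 32 = 15 m.
N² = (9.8/1025) × (2.240/15) = 1.4278 × 10⁻³ s⁻².
N = √(1.4278 × 10⁻³) = 0.037786 rad s⁻¹, so T = 2π/N = 166.28 s = 2.7713 min ≈ 2.77 min.

2.77 min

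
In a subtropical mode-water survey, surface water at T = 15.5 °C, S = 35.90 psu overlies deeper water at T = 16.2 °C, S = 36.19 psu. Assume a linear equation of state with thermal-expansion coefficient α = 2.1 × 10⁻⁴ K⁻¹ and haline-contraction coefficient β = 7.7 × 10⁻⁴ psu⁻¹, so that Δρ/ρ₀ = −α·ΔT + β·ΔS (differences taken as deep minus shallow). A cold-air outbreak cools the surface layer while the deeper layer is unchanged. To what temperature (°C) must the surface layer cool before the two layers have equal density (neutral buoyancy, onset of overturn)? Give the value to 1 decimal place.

15.1 °C

Neutral buoyancy requires Δρ = 0, i.e. −α(T_deep − T_surf′) + β(S_deep − S_surf) = 0.
T_surf′ = T_deep − (β/α)·ΔS = 16.2 − (7.7 × 10⁻⁴/2.1 × 10⁻⁴)·(+0.29) = 15.137 °C.
Cooling required: 15.5 − (15.137) = 0.363 °C.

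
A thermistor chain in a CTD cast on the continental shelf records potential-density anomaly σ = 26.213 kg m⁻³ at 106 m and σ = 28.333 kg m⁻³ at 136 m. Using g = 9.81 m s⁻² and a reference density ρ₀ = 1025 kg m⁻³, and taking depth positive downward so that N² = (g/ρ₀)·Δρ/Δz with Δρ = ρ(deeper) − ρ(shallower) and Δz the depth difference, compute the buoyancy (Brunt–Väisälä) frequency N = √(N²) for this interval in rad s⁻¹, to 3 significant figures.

0.0260 rad s⁻¹

Δρ = 1028.333 − 1026.213 = 2.120 kg m⁻³ over Δz = 136 − 106 = 30 m.
N² = (9.81/1025) × (2.120/30) = 6.7633 × 10⁻⁴ s⁻².
N = √(6.7633 × 10⁻⁴) = 0.026006 rad s⁻¹ ≈ 0.0260 rad s⁻¹.
N² > 0, so the interval is statically stable.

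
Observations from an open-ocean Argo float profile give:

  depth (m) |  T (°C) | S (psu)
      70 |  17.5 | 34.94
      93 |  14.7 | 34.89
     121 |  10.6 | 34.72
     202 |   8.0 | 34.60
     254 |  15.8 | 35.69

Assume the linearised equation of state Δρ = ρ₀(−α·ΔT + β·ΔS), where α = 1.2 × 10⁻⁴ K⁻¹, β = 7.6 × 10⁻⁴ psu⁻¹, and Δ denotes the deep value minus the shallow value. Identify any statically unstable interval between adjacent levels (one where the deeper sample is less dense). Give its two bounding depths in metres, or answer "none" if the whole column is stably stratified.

Evaluate Δρ/ρ₀ = −αΔT + βΔS across each adjacent pair:
  70–93 m: −αΔT+βΔS = −(1.2 × 10⁻⁴)(-2.8)+(7.6 × 10⁻⁴)(-0.05) = 3.0 × 10⁻⁴ → stable
  93–121 m: −αΔT+βΔS = −(1.2 × 10⁻⁴)(-4.1)+(7.6 × 10⁻⁴)(-0.17) = 3.6 × 10⁻⁴ → stable
  121–202 m: −αΔT+βΔS = −(1.2 × 10⁻⁴)(-2.6)+(7.6 × 10⁻⁴)(-0.12) = 2.2 × 10⁻⁴ → stable
  202–254 m: −αΔT+βΔS = −(1.2 × 10⁻⁴)(+7.8)+(7.6 × 10⁻⁴)(+1.09) = -1.1 × 10⁻⁴ → UNSTABLE
The 202–254 m interval has Δρ < 0: lighter water underlies denser water.

202–254 m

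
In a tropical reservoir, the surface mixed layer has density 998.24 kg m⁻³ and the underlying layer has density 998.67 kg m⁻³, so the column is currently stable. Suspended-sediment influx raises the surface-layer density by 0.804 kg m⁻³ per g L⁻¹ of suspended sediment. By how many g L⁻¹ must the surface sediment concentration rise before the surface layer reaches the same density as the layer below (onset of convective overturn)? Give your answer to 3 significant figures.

0.535 g L⁻¹

Density deficit of the surface layer: 998.67 − 998.24 = 0.43 kg m⁻³.
Required change = 0.43 / 0.804 = 0.535 g L⁻¹.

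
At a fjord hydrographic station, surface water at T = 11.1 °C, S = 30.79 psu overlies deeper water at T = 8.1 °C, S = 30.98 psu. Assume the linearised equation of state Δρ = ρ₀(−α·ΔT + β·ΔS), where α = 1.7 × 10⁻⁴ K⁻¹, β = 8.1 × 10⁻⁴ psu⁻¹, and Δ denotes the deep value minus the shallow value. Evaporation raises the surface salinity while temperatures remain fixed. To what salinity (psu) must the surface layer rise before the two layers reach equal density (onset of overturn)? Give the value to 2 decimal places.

Neutral buoyancy requires −α(T_deep − T_surf) + β(S_deep − S_surf′) = 0.
S_surf′ = S_deep − (α/β)·ΔT = 30.98 − (1.7 × 10⁻⁴/8.1 × 10⁻⁴)·(-3.0) = 31.6096 psu.
Increase required: 31.6096 − 30.79 = 0.8196 psu.

31.61 psu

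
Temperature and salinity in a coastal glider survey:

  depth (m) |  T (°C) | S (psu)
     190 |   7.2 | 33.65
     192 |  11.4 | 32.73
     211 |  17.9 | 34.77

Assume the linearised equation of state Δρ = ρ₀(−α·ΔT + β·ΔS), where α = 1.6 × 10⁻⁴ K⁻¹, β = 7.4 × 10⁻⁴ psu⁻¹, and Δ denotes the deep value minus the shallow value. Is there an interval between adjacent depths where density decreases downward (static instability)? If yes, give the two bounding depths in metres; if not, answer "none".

Evaluate Δρ/ρ₀ = −αΔT + βΔS across each adjacent pair:
  190–192 m: −αΔT+βΔS = −(1.6 × 10⁻⁴)(+4.2)+(7.4 × 10⁻⁴)(-0.92) = -1.4 × 10⁻³ → UNSTABLE
  192–211 m: −αΔT+βΔS = −(1.6 × 10⁻⁴)(+6.5)+(7.4 × 10⁻⁴)(+2.04) = 4.7 × 10⁻⁴ → stable
The 190–192 m interval has Δρ < 0: lighter water underlies denser water.

190–192 m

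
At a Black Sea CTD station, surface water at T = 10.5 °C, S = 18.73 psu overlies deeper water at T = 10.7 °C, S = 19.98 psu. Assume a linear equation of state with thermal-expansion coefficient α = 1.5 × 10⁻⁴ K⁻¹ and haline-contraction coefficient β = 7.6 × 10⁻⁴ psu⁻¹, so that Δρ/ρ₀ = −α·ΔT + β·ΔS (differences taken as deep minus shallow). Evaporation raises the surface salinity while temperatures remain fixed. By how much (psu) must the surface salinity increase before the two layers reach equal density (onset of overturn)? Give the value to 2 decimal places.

Neutral buoyancy requires −α(T_deep − T_surf) + β(S_deep − S_surf′) = 0.
S_surf′ = S_deep − (α/β)·ΔT = 19.98 − (1.5 × 10⁻⁴/7.6 × 10⁻⁴)·(+0.2) = 19.9405 psu.
Increase required: 19.9405 − 18.73 = 1.2105 psu.

1.21 psu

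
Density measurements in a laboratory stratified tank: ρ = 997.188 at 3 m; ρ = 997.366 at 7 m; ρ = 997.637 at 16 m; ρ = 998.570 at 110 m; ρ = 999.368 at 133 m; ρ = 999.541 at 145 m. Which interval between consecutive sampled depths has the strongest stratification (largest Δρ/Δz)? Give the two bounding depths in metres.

3–7 m

Compute the density gradient over each adjacent pair:
  3–7 m: Δρ/Δz = 0.178/4 = 0.044 kg m⁻⁴
  7–16 m: Δρ/Δz = 0.271/9 = 0.030 kg m⁻⁴
  16–110 m: Δρ/Δz = 0.933/94 = 9.9 × 10⁻³ kg m⁻⁴
  110–133 m: Δρ/Δz = 0.798/23 = 0.035 kg m⁻⁴
  133–145 m: Δρ/Δz = 0.173/12 = 0.014 kg m⁻⁴
The largest gradient is in the 3–7 m interval — the pycnocline.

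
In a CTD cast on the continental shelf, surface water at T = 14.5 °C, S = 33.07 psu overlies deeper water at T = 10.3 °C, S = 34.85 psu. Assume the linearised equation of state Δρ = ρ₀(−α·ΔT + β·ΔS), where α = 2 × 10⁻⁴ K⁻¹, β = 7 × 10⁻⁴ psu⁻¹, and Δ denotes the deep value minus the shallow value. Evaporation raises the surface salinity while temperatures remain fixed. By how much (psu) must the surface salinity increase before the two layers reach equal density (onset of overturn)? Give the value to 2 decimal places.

Neutral buoyancy requires −α(T_deep − T_surf) + β(S_deep − S_surf′) = 0.
S_surf′ = S_deep − (α/β)·ΔT = 34.85 − (2 × 10⁻⁴/7 × 10⁻⁴)·(-4.2) = 36.0500 psu.
Increase required: 36.0500 − 33.07 = 2.9800 psu.

2.98 psu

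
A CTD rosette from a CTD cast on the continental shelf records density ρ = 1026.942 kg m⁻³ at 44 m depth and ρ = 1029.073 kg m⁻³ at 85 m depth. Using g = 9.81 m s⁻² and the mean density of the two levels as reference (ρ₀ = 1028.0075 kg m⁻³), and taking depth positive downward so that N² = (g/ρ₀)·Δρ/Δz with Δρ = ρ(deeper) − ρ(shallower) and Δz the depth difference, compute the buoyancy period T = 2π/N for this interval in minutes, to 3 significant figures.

Δρ = 1029.073 − 1026.942 = 2.131 kg m⁻³ over Δz = 85 − 44 = 41 m.
N² = (9.81/1028.0075) × (2.131/41) = 4.9599 × 10⁻⁴ s⁻².
N = √(4.9599 × 10⁻⁴) = 0.022271 rad s⁻¹, so T = 2π/N = 282.12 s = 4.7020 min ≈ 4.70 min.
N² > 0, so the interval is statically stable.

4.70 min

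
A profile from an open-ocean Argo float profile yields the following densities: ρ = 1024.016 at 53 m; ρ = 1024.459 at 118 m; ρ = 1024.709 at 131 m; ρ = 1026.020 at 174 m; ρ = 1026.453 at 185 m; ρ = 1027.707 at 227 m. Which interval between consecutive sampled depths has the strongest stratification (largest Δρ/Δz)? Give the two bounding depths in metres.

174–185 m

Compute the density gradient over each adjacent pair:
  53–118 m: Δρ/Δz = 0.443/65 = 6.8 × 10⁻³ kg m⁻⁴
  118–131 m: Δρ/Δz = 0.250/13 = 0.019 kg m⁻⁴
  131–174 m: Δρ/Δz = 1.311/43 = 0.030 kg m⁻⁴
  174–185 m: Δρ/Δz = 0.433/11 = 0.039 kg m⁻⁴
  185–227 m: Δρ/Δz = 1.254/42 = 0.030 kg m⁻⁴
The largest gradient is in the 174–185 m interval — the pycnocline.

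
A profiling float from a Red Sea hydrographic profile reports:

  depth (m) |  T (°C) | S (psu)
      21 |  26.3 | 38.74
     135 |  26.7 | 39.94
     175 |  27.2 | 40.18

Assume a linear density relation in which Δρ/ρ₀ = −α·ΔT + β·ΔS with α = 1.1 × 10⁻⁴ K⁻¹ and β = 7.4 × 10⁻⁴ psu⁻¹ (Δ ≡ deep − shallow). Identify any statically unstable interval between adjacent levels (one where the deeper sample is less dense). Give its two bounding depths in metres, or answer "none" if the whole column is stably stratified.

Evaluate Δρ/ρ₀ = −αΔT + βΔS across each adjacent pair:
  21–135 m: −αΔT+βΔS = −(1.1 × 10⁻⁴)(+0.4)+(7.4 × 10⁻⁴)(+1.20) = 8.4 × 10⁻⁴ → stable
  135–175 m: −αΔT+βΔS = −(1.1 × 10⁻⁴)(+0.5)+(7.4 × 10⁻⁴)(+0.24) = 1.2 × 10⁻⁴ → stable
Every interval has Δρ > 0: the column is stably stratified throughout.

none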